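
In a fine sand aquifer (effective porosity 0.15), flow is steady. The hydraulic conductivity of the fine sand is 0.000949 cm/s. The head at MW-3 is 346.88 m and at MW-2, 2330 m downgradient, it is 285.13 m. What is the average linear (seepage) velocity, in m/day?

0.145

Convert K: 0.000949 cm/s × 864 = 0.8199 m/day.
Hydraulic gradient i = (346.88 − 285.13) / 2330 = 61.75 / 2330 = 0.02650.
Darcy flux q = K · i = 0.8199 × 0.02650 = 0.02173 m/day.
Seepage velocity v = q / n_e = 0.02173 / 0.15 = 0.1449 m/day.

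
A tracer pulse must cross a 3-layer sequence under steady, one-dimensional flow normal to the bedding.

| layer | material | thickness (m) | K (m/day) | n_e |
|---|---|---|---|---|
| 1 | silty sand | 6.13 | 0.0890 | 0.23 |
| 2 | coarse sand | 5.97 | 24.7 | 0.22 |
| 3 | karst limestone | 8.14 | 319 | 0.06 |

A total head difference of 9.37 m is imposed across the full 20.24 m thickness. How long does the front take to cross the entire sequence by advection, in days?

With flow normal to the layers, continuity requires the same specific discharge q through every layer.
Σ(b_i/K_i) = 6.13/0.0890 + 5.97/24.7 + 8.14/319 = 69.14 d.
q = Δh / Σ(b_i/K_i) = 9.37 / 69.14 = 0.1355 m/day.
In each layer the seepage velocity is v_i = q/n_i, so the layer transit time is t_i = b_i·n_i / q:
  layer 1 (silty sand): t_1 = 6.13 × 0.23 / 0.1355 = 10.40 d
  layer 2 (coarse sand): t_2 = 5.97 × 0.22 / 0.1355 = 9.692 d
  layer 3 (karst limestone): t_3 = 8.14 × 0.06 / 0.1355 = 3.604 d
Total t = Σ t_i = 23.70 days.

23.7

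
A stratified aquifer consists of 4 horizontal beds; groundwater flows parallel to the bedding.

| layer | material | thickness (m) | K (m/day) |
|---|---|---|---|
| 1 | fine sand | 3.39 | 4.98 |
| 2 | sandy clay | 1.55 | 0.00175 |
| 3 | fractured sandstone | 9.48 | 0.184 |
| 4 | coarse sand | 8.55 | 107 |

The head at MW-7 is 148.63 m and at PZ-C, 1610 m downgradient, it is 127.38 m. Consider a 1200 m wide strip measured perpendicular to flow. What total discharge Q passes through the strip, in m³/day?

14800

Flow is parallel to layering, so each bed carries its own Darcy discharge and the transmissivities add.
Σ(K_i·b_i) = 4.98×3.39 + 0.00175×1.55 + 0.184×9.48 + 107×8.55 = 933.5 m²/day.
Hydraulic gradient i = (148.63 − 127.38) / 1610 = 21.25 / 1610 = 0.01320.
Q = Σ(K_i·b_i) · W · i = 933.5 × 1200 × 0.01320 = 14785 m³/day.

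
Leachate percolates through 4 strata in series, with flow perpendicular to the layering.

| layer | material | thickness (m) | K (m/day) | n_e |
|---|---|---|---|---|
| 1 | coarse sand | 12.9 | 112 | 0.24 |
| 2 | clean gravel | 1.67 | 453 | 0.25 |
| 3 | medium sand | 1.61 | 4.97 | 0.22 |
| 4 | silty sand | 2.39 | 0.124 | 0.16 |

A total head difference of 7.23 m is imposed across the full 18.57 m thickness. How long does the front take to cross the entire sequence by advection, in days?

With flow normal to the layers, continuity requires the same specific discharge q through every layer.
Σ(b_i/K_i) = 12.9/112 + 1.67/453 + 1.61/4.97 + 2.39/0.124 = 19.72 d.
q = Δh / Σ(b_i/K_i) = 7.23 / 19.72 = 0.3667 m/day.
In each layer the seepage velocity is v_i = q/n_i, so the layer transit time is t_i = b_i·n_i / q:
  layer 1 (coarse sand): t_1 = 12.9 × 0.24 / 0.3667 = 8.443 d
  layer 2 (clean gravel): t_2 = 1.67 × 0.25 / 0.3667 = 1.139 d
  layer 3 (medium sand): t_3 = 1.61 × 0.22 / 0.3667 = 0.9659 d
  layer 4 (silty sand): t_4 = 2.39 × 0.16 / 0.3667 = 1.043 d
Total t = Σ t_i = 11.59 days.

11.6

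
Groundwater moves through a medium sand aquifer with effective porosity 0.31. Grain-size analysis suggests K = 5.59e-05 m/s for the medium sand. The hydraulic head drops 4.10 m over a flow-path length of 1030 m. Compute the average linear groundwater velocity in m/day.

0.0620

Convert K: 5.59e-05 m/s × 86400 = 4.830 m/day.
Hydraulic gradient i = Δh / L = 4.10 / 1030 = 0.003981.
Darcy flux q = K · i = 4.830 × 0.003981 = 0.01923 m/day.
Seepage velocity v = q / n_e = 0.01923 / 0.31 = 0.06202 m/day.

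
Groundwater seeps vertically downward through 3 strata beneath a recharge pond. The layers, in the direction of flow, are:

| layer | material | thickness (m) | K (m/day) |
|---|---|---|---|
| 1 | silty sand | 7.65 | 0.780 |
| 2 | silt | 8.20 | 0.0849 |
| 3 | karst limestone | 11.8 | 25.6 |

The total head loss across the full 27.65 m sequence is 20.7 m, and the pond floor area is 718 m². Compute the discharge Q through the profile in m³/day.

139

Flow is perpendicular to layering, so the layers act in series and the equivalent K is the thickness-weighted harmonic mean.
Total thickness L = 7.65 + 8.20 + 11.8 = 27.65 m.
Σ(b_i/K_i) = 7.65/0.780 + 8.20/0.0849 + 11.8/25.6 = 106.9 d.
K_eq = L / Σ(b_i/K_i) = 27.65 / 106.9 = 0.2588 m/day.
Q = K_eq · A · (Δh/L) = 0.2588 × 718 × (20.7/27.65) = 139.1 m³/day.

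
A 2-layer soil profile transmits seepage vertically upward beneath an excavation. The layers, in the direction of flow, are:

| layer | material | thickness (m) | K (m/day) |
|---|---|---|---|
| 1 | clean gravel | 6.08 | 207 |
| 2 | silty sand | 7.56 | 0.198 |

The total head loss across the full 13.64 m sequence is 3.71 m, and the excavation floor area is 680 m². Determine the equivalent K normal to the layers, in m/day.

Flow is perpendicular to layering, so the layers act in series and the equivalent K is the thickness-weighted harmonic mean.
Total thickness L = 6.08 + 7.56 = 13.64 m.
Σ(b_i/K_i) = 6.08/207 + 7.56/0.198 = 38.21 d.
K_eq = L / Σ(b_i/K_i) = 13.64 / 38.21 = 0.3570 m/day.

0.357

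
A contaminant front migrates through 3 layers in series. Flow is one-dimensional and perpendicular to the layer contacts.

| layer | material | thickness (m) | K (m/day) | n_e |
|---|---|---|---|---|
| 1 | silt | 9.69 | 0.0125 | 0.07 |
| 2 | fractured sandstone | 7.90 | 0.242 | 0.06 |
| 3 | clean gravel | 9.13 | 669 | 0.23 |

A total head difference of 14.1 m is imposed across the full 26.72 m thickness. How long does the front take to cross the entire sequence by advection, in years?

0.510

With flow normal to the layers, continuity requires the same specific discharge q through every layer.
Σ(b_i/K_i) = 9.69/0.0125 + 7.90/0.242 + 9.13/669 = 807.9 d.
q = Δh / Σ(b_i/K_i) = 14.1 / 807.9 = 0.01745 m/day.
In each layer the seepage velocity is v_i = q/n_i, so the layer transit time is t_i = b_i·n_i / q:
  layer 1 (silt): t_1 = 9.69 × 0.07 / 0.01745 = 38.86 d
  layer 2 (fractured sandstone): t_2 = 7.90 × 0.06 / 0.01745 = 27.16 d
  layer 3 (clean gravel): t_3 = 9.13 × 0.23 / 0.01745 = 120.3 d
Total t = Σ t_i = 186.3 days = 0.5102 years.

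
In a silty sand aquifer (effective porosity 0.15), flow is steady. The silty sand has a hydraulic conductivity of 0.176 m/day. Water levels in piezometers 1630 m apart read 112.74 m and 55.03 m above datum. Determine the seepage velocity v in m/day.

Hydraulic gradient i = (112.74 − 55.03) / 1630 = 57.71 / 1630 = 0.03540.
Darcy flux q = K · i = 0.1760 × 0.03540 = 0.006231 m/day.
Seepage velocity v = q / n_e = 0.006231 / 0.15 = 0.04154 m/day.

0.0415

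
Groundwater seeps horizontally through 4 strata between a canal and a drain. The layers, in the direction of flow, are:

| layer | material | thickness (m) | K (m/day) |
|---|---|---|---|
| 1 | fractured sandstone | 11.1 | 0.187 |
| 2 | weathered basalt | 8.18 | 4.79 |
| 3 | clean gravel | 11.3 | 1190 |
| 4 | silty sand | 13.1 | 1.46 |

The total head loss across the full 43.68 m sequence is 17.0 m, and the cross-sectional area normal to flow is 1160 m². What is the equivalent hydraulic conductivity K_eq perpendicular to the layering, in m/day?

Flow is perpendicular to layering, so the layers act in series and the equivalent K is the thickness-weighted harmonic mean.
Total thickness L = 11.1 + 8.18 + 11.3 + 13.1 = 43.68 m.
Σ(b_i/K_i) = 11.1/0.187 + 8.18/4.79 + 11.3/1190 + 13.1/1.46 = 70.05 d.
K_eq = L / Σ(b_i/K_i) = 43.68 / 70.05 = 0.6236 m/day.

0.624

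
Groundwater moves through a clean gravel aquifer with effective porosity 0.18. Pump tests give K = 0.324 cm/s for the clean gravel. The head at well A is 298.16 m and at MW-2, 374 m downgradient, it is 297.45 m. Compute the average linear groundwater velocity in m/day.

Convert K: 0.324 cm/s × 864 = 279.9 m/day.
Hydraulic gradient i = (298.16 − 297.45) / 374 = 0.71 / 374 = 0.001898.
Darcy flux q = K · i = 279.9 × 0.001898 = 0.5314 m/day.
Seepage velocity v = q / n_e = 0.5314 / 0.18 = 2.952 m/day.

2.95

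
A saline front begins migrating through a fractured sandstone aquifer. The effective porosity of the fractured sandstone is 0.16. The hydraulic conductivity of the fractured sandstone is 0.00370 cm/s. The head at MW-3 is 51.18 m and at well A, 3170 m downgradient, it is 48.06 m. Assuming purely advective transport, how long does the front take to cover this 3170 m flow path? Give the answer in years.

Convert K: 0.00370 cm/s × 864 = 3.197 m/day.
Hydraulic gradient i = (51.18 − 48.06) / 3170 = 3.12 / 3170 = 0.0009842.
Darcy flux q = K · i = 3.197 × 0.0009842 = 0.003146 m/day.
Seepage velocity v = q / n_e = 0.003146 / 0.16 = 0.01966 m/day.
Travel time t = L / v = 3170 / 0.01966 = 1.612e+05 days = 441.3 years.

441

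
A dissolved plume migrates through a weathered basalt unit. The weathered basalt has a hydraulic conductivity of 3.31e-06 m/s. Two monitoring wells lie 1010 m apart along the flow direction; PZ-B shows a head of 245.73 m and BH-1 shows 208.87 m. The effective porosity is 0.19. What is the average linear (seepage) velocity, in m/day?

0.0549

Convert K: 3.31e-06 m/s × 86400 = 0.2860 m/day.
Hydraulic gradient i = (245.73 − 208.87) / 1010 = 36.86 / 1010 = 0.03650.
Darcy flux q = K · i = 0.2860 × 0.03650 = 0.01044 m/day.
Seepage velocity v = q / n_e = 0.01044 / 0.19 = 0.05493 m/day.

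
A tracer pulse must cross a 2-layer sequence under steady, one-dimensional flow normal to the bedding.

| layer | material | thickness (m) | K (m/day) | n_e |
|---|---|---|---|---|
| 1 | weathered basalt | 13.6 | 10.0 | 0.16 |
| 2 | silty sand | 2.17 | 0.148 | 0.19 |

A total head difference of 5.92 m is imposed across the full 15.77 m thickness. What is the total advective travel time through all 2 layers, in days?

7.01

With flow normal to the layers, continuity requires the same specific discharge q through every layer.
Σ(b_i/K_i) = 13.6/10.0 + 2.17/0.148 = 16.02 d.
q = Δh / Σ(b_i/K_i) = 5.92 / 16.02 = 0.3695 m/day.
In each layer the seepage velocity is v_i = q/n_i, so the layer transit time is t_i = b_i·n_i / q:
  layer 1 (weathered basalt): t_1 = 13.6 × 0.16 / 0.3695 = 5.889 d
  layer 2 (silty sand): t_2 = 2.17 × 0.19 / 0.3695 = 1.116 d
Total t = Σ t_i = 7.005 days.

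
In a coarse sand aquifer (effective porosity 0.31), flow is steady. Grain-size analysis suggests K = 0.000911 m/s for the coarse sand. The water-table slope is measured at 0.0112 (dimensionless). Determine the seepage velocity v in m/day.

2.84

Convert K: 0.000911 m/s × 86400 = 78.71 m/day.
Hydraulic gradient i = 0.0112.
Darcy flux q = K · i = 78.71 × 0.01120 = 0.8816 m/day.
Seepage velocity v = q / n_e = 0.8816 / 0.31 = 2.844 m/day.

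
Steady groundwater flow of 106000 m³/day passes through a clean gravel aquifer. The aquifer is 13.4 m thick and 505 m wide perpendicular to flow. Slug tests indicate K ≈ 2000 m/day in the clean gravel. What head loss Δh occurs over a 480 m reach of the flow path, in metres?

3.76

Cross-sectional area A = 505 × 13.4 = 6767 m².
From Q = K·A·i, i = Q / (K·A) = 106000 / (2000 × 6767) = 0.007832.
Head loss Δh = i · L = 0.007832 × 480 = 3.759 m.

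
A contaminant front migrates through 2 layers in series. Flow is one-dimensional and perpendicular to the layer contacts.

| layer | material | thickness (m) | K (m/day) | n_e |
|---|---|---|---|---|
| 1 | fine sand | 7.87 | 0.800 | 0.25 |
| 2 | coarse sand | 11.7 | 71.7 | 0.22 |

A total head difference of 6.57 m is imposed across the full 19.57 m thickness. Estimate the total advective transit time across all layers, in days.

With flow normal to the layers, continuity requires the same specific discharge q through every layer.
Σ(b_i/K_i) = 7.87/0.800 + 11.7/71.7 = 10.00 d.
q = Δh / Σ(b_i/K_i) = 6.57 / 10.00 = 0.6570 m/day.
In each layer the seepage velocity is v_i = q/n_i, so the layer transit time is t_i = b_i·n_i / q:
  layer 1 (fine sand): t_1 = 7.87 × 0.25 / 0.6570 = 2.995 d
  layer 2 (coarse sand): t_2 = 11.7 × 0.22 / 0.6570 = 3.918 d
Total t = Σ t_i = 6.913 days.

6.91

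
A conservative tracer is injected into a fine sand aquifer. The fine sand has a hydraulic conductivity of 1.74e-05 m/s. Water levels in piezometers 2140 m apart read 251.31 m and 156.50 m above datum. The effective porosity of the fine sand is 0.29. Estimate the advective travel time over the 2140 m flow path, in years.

25.5

Convert K: 1.74e-05 m/s × 86400 = 1.503 m/day.
Hydraulic gradient i = (251.31 − 156.50) / 2140 = 94.81 / 2140 = 0.04430.
Darcy flux q = K · i = 1.503 × 0.04430 = 0.06660 m/day.
Seepage velocity v = q / n_e = 0.06660 / 0.29 = 0.2297 m/day.
Travel time t = L / v = 2140 / 0.2297 = 9318 days = 25.51 years.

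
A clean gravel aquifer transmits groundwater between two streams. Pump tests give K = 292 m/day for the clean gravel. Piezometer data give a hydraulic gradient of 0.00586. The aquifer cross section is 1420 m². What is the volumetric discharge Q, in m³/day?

2430

Hydraulic gradient i = 0.00586.
Darcy's law: Q = K · A · i = 292.0 × 1420 × 0.005860 = 2430 m³/day.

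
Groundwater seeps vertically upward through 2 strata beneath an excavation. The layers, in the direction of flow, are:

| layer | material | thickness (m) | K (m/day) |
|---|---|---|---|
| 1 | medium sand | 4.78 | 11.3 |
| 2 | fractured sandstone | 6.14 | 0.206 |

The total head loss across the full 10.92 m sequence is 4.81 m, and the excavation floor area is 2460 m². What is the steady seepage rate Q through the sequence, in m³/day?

Flow is perpendicular to layering, so the layers act in series and the equivalent K is the thickness-weighted harmonic mean.
Total thickness L = 4.78 + 6.14 = 10.92 m.
Σ(b_i/K_i) = 4.78/11.3 + 6.14/0.206 = 30.23 d.
K_eq = L / Σ(b_i/K_i) = 10.92 / 30.23 = 0.3612 m/day.
Q = K_eq · A · (Δh/L) = 0.3612 × 2460 × (4.81/10.92) = 391.4 m³/day.

391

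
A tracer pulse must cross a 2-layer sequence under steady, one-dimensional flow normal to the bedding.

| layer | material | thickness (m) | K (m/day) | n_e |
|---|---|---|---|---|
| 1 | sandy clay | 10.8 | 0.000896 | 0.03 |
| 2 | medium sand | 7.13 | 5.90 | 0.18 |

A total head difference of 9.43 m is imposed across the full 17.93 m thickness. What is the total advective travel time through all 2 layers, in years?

5.63

With flow normal to the layers, continuity requires the same specific discharge q through every layer.
Σ(b_i/K_i) = 10.8/0.000896 + 7.13/5.90 = 12055 d.
q = Δh / Σ(b_i/K_i) = 9.43 / 12055 = 0.0007823 m/day.
In each layer the seepage velocity is v_i = q/n_i, so the layer transit time is t_i = b_i·n_i / q:
  layer 1 (sandy clay): t_1 = 10.8 × 0.03 / 0.0007823 = 414.2 d
  layer 2 (medium sand): t_2 = 7.13 × 0.18 / 0.0007823 = 1641 d
Total t = Σ t_i = 2055 days = 5.626 years.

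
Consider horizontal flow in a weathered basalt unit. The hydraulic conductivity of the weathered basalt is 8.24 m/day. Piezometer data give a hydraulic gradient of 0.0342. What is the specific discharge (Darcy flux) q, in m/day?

0.282

Hydraulic gradient i = 0.0342.
Specific discharge q = K · i = 8.240 × 0.03420 = 0.2818 m/day.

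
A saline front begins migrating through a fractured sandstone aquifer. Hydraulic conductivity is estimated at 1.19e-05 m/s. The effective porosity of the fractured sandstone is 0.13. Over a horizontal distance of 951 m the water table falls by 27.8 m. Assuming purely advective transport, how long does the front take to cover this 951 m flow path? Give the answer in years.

11.3

Convert K: 1.19e-05 m/s × 86400 = 1.028 m/day.
Hydraulic gradient i = Δh / L = 27.8 / 951 = 0.02923.
Darcy flux q = K · i = 1.028 × 0.02923 = 0.03006 m/day.
Seepage velocity v = q / n_e = 0.03006 / 0.13 = 0.2312 m/day.
Travel time t = L / v = 951 / 0.2312 = 4113 days = 11.26 years.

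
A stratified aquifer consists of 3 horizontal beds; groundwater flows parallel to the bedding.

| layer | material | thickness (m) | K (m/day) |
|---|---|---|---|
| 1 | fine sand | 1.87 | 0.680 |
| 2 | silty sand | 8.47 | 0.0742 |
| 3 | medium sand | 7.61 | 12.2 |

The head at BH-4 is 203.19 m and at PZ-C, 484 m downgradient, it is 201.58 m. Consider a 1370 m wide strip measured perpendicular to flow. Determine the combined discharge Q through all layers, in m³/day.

432

Flow is parallel to layering, so each bed carries its own Darcy discharge and the transmissivities add.
Σ(K_i·b_i) = 0.680×1.87 + 0.0742×8.47 + 12.2×7.61 = 94.74 m²/day.
Hydraulic gradient i = (203.19 − 201.58) / 484 = 1.61 / 484 = 0.003326.
Q = Σ(K_i·b_i) · W · i = 94.74 × 1370 × 0.003326 = 431.8 m³/day.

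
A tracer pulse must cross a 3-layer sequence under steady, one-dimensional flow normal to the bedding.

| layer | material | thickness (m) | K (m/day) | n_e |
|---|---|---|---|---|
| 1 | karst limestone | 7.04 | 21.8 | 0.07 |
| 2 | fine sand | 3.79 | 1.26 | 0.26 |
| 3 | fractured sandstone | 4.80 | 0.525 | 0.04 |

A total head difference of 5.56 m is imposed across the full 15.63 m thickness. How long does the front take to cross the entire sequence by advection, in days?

3.75

With flow normal to the layers, continuity requires the same specific discharge q through every layer.
Σ(b_i/K_i) = 7.04/21.8 + 3.79/1.26 + 4.80/0.525 = 12.47 d.
q = Δh / Σ(b_i/K_i) = 5.56 / 12.47 = 0.4457 m/day.
In each layer the seepage velocity is v_i = q/n_i, so the layer transit time is t_i = b_i·n_i / q:
  layer 1 (karst limestone): t_1 = 7.04 × 0.07 / 0.4457 = 1.106 d
  layer 2 (fine sand): t_2 = 3.79 × 0.26 / 0.4457 = 2.211 d
  layer 3 (fractured sandstone): t_3 = 4.80 × 0.04 / 0.4457 = 0.4307 d
Total t = Σ t_i = 3.747 days.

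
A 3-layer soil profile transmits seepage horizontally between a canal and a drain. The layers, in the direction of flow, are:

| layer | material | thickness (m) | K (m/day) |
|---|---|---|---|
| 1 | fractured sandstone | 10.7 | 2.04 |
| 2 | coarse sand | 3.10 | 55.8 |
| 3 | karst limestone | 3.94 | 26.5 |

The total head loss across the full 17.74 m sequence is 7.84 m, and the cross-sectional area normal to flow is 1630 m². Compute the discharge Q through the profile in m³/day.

2350

Flow is perpendicular to layering, so the layers act in series and the equivalent K is the thickness-weighted harmonic mean.
Total thickness L = 10.7 + 3.10 + 3.94 = 17.74 m.
Σ(b_i/K_i) = 10.7/2.04 + 3.10/55.8 + 3.94/26.5 = 5.449 d.
K_eq = L / Σ(b_i/K_i) = 17.74 / 5.449 = 3.255 m/day.
Q = K_eq · A · (Δh/L) = 3.255 × 1630 × (7.84/17.74) = 2345 m³/day.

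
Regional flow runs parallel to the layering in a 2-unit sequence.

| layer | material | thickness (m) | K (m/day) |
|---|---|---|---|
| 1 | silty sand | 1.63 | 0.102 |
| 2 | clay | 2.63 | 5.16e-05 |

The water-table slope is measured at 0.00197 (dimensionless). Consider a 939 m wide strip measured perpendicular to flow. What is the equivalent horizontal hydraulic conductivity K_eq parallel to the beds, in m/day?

Flow is parallel to layering, so each bed carries its own Darcy discharge and the transmissivities add.
Σ(K_i·b_i) = 0.102×1.63 + 5.16e-05×2.63 = 0.1664 m²/day.
Total thickness b = 4.260 m, so K_eq = Σ(K_i·b_i)/b = 0.03906 m/day.

0.0391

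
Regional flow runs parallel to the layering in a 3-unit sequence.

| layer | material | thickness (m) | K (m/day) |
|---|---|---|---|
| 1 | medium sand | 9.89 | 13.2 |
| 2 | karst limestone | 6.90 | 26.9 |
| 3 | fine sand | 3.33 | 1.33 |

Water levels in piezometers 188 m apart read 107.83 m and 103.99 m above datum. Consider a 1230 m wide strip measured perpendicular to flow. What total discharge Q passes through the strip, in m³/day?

8050

Flow is parallel to layering, so each bed carries its own Darcy discharge and the transmissivities add.
Σ(K_i·b_i) = 13.2×9.89 + 26.9×6.90 + 1.33×3.33 = 320.6 m²/day.
Hydraulic gradient i = (107.83 − 103.99) / 188 = 3.84 / 188 = 0.02043.
Q = Σ(K_i·b_i) · W · i = 320.6 × 1230 × 0.02043 = 8054 m³/day.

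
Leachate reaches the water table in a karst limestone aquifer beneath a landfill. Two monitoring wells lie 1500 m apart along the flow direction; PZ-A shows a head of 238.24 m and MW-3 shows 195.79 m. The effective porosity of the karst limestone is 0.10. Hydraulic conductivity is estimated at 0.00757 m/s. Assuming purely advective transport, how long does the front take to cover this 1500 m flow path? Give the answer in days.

Convert K: 0.00757 m/s × 86400 = 654.0 m/day.
Hydraulic gradient i = (238.24 − 195.79) / 1500 = 42.45 / 1500 = 0.02830.
Darcy flux q = K · i = 654.0 × 0.02830 = 18.51 m/day.
Seepage velocity v = q / n_e = 18.51 / 0.10 = 185.1 m/day.
Travel time t = L / v = 1500 / 185.1 = 8.104 days.

8.10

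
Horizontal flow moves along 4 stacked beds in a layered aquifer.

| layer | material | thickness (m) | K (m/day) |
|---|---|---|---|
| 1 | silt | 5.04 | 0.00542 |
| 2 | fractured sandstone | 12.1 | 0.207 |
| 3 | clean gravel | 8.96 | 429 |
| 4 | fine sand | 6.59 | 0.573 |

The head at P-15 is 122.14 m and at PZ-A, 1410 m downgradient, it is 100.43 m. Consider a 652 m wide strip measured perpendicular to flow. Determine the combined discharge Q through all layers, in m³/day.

Flow is parallel to layering, so each bed carries its own Darcy discharge and the transmissivities add.
Σ(K_i·b_i) = 0.00542×5.04 + 0.207×12.1 + 429×8.96 + 0.573×6.59 = 3850 m²/day.
Hydraulic gradient i = (122.14 − 100.43) / 1410 = 21.71 / 1410 = 0.01540.
Q = Σ(K_i·b_i) · W · i = 3850 × 652 × 0.01540 = 38651 m³/day.

38700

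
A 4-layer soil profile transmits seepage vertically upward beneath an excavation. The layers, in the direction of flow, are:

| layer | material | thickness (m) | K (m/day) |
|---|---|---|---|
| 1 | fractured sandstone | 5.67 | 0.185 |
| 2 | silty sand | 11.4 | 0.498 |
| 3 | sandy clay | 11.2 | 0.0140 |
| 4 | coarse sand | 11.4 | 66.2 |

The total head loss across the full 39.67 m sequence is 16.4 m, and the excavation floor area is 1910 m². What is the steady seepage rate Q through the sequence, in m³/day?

Flow is perpendicular to layering, so the layers act in series and the equivalent K is the thickness-weighted harmonic mean.
Total thickness L = 5.67 + 11.4 + 11.2 + 11.4 = 39.67 m.
Σ(b_i/K_i) = 5.67/0.185 + 11.4/0.498 + 11.2/0.0140 + 11.4/66.2 = 853.7 d.
K_eq = L / Σ(b_i/K_i) = 39.67 / 853.7 = 0.04647 m/day.
Q = K_eq · A · (Δh/L) = 0.04647 × 1910 × (16.4/39.67) = 36.69 m³/day.

36.7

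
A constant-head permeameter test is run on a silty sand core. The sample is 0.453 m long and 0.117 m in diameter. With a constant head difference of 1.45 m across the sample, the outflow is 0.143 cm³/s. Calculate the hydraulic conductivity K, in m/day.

Cross-sectional area A = π·(d/2)² = π × (0.117/2)² = 0.01075 m².
Convert discharge: 0.143 cm³/s = 1.430e-07 m³/s.
Darcy's law rearranged: K = Q·L / (A·Δh) = 1.430e-07 × 0.453 / (0.01075 × 1.45) = 4.155e-06 m/s = 0.3590 m/day.

0.359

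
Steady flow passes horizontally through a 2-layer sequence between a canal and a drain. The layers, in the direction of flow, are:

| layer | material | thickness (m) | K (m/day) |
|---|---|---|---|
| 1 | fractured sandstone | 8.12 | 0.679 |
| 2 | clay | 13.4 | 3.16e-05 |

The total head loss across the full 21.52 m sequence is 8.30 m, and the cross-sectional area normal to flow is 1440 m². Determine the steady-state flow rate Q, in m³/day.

0.0282

Flow is perpendicular to layering, so the layers act in series and the equivalent K is the thickness-weighted harmonic mean.
Total thickness L = 8.12 + 13.4 = 21.52 m.
Σ(b_i/K_i) = 8.12/0.679 + 13.4/3.16e-05 = 4.241e+05 d.
K_eq = L / Σ(b_i/K_i) = 21.52 / 4.241e+05 = 5.075e-05 m/day.
Q = K_eq · A · (Δh/L) = 5.075e-05 × 1440 × (8.30/21.52) = 0.02818 m³/day.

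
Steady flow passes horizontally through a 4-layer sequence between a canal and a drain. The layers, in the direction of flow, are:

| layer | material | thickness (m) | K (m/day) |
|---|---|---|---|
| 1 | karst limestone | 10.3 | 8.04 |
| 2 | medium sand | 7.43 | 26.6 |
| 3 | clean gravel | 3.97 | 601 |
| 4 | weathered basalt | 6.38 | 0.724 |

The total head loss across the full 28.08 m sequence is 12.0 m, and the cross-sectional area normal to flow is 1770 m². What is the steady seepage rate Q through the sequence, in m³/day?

Flow is perpendicular to layering, so the layers act in series and the equivalent K is the thickness-weighted harmonic mean.
Total thickness L = 10.3 + 7.43 + 3.97 + 6.38 = 28.08 m.
Σ(b_i/K_i) = 10.3/8.04 + 7.43/26.6 + 3.97/601 + 6.38/0.724 = 10.38 d.
K_eq = L / Σ(b_i/K_i) = 28.08 / 10.38 = 2.705 m/day.
Q = K_eq · A · (Δh/L) = 2.705 × 1770 × (12.0/28.08) = 2046 m³/day.

2050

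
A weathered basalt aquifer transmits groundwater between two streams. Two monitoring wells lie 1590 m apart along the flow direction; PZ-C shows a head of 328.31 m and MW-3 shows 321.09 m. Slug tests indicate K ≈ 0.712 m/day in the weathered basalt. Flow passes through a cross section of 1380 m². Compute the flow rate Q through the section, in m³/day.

4.46

Hydraulic gradient i = (328.31 − 321.09) / 1590 = 7.22 / 1590 = 0.004541.
Darcy's law: Q = K · A · i = 0.7120 × 1380 × 0.004541 = 4.462 m³/day.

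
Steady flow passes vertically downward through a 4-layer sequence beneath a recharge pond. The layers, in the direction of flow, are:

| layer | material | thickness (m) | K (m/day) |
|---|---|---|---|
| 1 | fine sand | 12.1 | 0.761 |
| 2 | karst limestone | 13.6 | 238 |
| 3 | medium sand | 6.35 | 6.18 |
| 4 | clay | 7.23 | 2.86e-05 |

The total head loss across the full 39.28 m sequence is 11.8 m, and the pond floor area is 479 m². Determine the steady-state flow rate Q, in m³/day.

0.0224

Flow is perpendicular to layering, so the layers act in series and the equivalent K is the thickness-weighted harmonic mean.
Total thickness L = 12.1 + 13.6 + 6.35 + 7.23 = 39.28 m.
Σ(b_i/K_i) = 12.1/0.761 + 13.6/238 + 6.35/6.18 + 7.23/2.86e-05 = 2.528e+05 d.
K_eq = L / Σ(b_i/K_i) = 39.28 / 2.528e+05 = 0.0001554 m/day.
Q = K_eq · A · (Δh/L) = 0.0001554 × 479 × (11.8/39.28) = 0.02236 m³/day.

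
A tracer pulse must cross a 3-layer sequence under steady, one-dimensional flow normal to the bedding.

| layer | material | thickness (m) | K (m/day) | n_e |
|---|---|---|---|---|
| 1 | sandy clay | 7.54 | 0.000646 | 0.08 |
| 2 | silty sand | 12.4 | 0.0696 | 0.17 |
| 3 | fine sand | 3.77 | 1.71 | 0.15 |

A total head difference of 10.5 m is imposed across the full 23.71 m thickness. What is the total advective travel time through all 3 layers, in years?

With flow normal to the layers, continuity requires the same specific discharge q through every layer.
Σ(b_i/K_i) = 7.54/0.000646 + 12.4/0.0696 + 3.77/1.71 = 11852 d.
q = Δh / Σ(b_i/K_i) = 10.5 / 11852 = 0.0008859 m/day.
In each layer the seepage velocity is v_i = q/n_i, so the layer transit time is t_i = b_i·n_i / q:
  layer 1 (sandy clay): t_1 = 7.54 × 0.08 / 0.0008859 = 680.9 d
  layer 2 (silty sand): t_2 = 12.4 × 0.17 / 0.0008859 = 2379 d
  layer 3 (fine sand): t_3 = 3.77 × 0.15 / 0.0008859 = 638.3 d
Total t = Σ t_i = 3699 days = 10.13 years.

10.1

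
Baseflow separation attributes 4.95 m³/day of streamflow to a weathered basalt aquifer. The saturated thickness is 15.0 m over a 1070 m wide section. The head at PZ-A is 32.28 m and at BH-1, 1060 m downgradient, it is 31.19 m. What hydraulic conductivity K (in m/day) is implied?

0.300

Cross-sectional area A = 1070 × 15.0 = 16050 m².
Hydraulic gradient i = (32.28 − 31.19) / 1060 = 1.09 / 1060 = 0.001028.
From Q = K·A·i, K = Q / (A·i) = 4.95 / (16050 × 0.001028) = 0.2999 m/day.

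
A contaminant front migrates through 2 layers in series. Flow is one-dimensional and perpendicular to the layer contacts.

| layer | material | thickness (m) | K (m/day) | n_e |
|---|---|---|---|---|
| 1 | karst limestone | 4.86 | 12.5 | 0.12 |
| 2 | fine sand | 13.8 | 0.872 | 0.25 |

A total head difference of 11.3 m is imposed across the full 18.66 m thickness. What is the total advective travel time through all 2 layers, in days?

5.79

With flow normal to the layers, continuity requires the same specific discharge q through every layer.
Σ(b_i/K_i) = 4.86/12.5 + 13.8/0.872 = 16.21 d.
q = Δh / Σ(b_i/K_i) = 11.3 / 16.21 = 0.6969 m/day.
In each layer the seepage velocity is v_i = q/n_i, so the layer transit time is t_i = b_i·n_i / q:
  layer 1 (karst limestone): t_1 = 4.86 × 0.12 / 0.6969 = 0.8368 d
  layer 2 (fine sand): t_2 = 13.8 × 0.25 / 0.6969 = 4.950 d
Total t = Σ t_i = 5.787 days.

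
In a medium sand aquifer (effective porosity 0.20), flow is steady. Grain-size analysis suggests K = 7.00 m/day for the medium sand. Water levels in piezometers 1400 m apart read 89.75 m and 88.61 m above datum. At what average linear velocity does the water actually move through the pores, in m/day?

Hydraulic gradient i = (89.75 − 88.61) / 1400 = 1.14 / 1400 = 0.0008143.
Darcy flux q = K · i = 7.000 × 0.0008143 = 0.005700 m/day.
Seepage velocity v = q / n_e = 0.005700 / 0.20 = 0.02850 m/day.

0.0285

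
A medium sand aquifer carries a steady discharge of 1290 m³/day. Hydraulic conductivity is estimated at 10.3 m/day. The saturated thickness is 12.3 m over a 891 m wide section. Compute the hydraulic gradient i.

0.0114

Cross-sectional area A = 891 × 12.3 = 10959 m².
From Q = K·A·i, i = Q / (K·A) = 1290 / (10.30 × 10959) = 0.01143.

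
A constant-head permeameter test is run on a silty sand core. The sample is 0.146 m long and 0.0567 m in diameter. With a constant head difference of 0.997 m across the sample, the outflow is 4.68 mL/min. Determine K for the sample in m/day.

Cross-sectional area A = π·(d/2)² = π × (0.0567/2)² = 0.002525 m².
Convert discharge: 4.68 mL/min = 7.800e-08 m³/s.
Darcy's law rearranged: K = Q·L / (A·Δh) = 7.800e-08 × 0.146 / (0.002525 × 0.997) = 4.524e-06 m/s = 0.3908 m/day.

0.391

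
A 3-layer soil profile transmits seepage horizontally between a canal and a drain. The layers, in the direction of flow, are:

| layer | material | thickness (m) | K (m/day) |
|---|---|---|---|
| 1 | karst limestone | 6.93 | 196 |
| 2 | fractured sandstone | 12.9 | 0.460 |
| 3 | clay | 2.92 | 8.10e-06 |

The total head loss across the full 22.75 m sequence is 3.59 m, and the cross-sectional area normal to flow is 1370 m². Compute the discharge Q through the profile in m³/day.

Flow is perpendicular to layering, so the layers act in series and the equivalent K is the thickness-weighted harmonic mean.
Total thickness L = 6.93 + 12.9 + 2.92 = 22.75 m.
Σ(b_i/K_i) = 6.93/196 + 12.9/0.460 + 2.92/8.10e-06 = 3.605e+05 d.
K_eq = L / Σ(b_i/K_i) = 22.75 / 3.605e+05 = 6.310e-05 m/day.
Q = K_eq · A · (Δh/L) = 6.310e-05 × 1370 × (3.59/22.75) = 0.01364 m³/day.

0.0136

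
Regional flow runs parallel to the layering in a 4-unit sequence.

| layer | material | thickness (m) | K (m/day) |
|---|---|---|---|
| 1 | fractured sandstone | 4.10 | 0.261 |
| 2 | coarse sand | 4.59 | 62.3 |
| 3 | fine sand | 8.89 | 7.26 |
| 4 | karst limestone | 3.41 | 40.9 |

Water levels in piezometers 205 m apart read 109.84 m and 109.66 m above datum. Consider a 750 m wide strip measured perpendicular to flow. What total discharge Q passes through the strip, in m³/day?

Flow is parallel to layering, so each bed carries its own Darcy discharge and the transmissivities add.
Σ(K_i·b_i) = 0.261×4.10 + 62.3×4.59 + 7.26×8.89 + 40.9×3.41 = 491.0 m²/day.
Hydraulic gradient i = (109.84 − 109.66) / 205 = 0.18 / 205 = 0.0008780.
Q = Σ(K_i·b_i) · W · i = 491.0 × 750 × 0.0008780 = 323.4 m³/day.

323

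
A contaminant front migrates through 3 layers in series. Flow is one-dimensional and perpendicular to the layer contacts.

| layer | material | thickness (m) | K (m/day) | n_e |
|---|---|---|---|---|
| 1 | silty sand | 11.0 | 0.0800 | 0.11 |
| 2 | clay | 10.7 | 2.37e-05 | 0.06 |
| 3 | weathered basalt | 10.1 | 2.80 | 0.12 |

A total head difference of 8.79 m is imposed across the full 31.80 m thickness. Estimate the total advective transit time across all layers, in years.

With flow normal to the layers, continuity requires the same specific discharge q through every layer.
Σ(b_i/K_i) = 11.0/0.0800 + 10.7/2.37e-05 + 10.1/2.80 = 4.516e+05 d.
q = Δh / Σ(b_i/K_i) = 8.79 / 4.516e+05 = 1.946e-05 m/day.
In each layer the seepage velocity is v_i = q/n_i, so the layer transit time is t_i = b_i·n_i / q:
  layer 1 (silty sand): t_1 = 11.0 × 0.11 / 1.946e-05 = 62168 d
  layer 2 (clay): t_2 = 10.7 × 0.06 / 1.946e-05 = 32985 d
  layer 3 (weathered basalt): t_3 = 10.1 × 0.12 / 1.946e-05 = 62271 d
Total t = Σ t_i = 1.574e+05 days = 431.0 years.

431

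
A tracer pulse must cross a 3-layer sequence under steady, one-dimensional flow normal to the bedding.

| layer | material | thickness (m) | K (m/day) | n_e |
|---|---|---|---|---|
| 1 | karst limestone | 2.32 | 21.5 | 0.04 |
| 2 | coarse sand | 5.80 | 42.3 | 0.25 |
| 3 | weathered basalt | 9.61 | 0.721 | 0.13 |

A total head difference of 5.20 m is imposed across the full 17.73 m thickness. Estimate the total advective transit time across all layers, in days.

7.29

With flow normal to the layers, continuity requires the same specific discharge q through every layer.
Σ(b_i/K_i) = 2.32/21.5 + 5.80/42.3 + 9.61/0.721 = 13.57 d.
q = Δh / Σ(b_i/K_i) = 5.20 / 13.57 = 0.3831 m/day.
In each layer the seepage velocity is v_i = q/n_i, so the layer transit time is t_i = b_i·n_i / q:
  layer 1 (karst limestone): t_1 = 2.32 × 0.04 / 0.3831 = 0.2422 d
  layer 2 (coarse sand): t_2 = 5.80 × 0.25 / 0.3831 = 3.785 d
  layer 3 (weathered basalt): t_3 = 9.61 × 0.13 / 0.3831 = 3.261 d
Total t = Σ t_i = 7.288 days.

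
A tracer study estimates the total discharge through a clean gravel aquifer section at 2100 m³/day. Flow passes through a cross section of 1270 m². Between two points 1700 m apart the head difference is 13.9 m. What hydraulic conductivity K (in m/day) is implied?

202

Hydraulic gradient i = Δh / L = 13.9 / 1700 = 0.008176.
From Q = K·A·i, K = Q / (A·i) = 2100 / (1270 × 0.008176) = 202.2 m/day.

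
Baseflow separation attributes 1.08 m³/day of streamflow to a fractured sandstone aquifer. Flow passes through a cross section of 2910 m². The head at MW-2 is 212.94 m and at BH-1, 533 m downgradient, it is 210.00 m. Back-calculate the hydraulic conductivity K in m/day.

0.0673

Hydraulic gradient i = (212.94 − 210.00) / 533 = 2.94 / 533 = 0.005516.
From Q = K·A·i, K = Q / (A·i) = 1.08 / (2910 × 0.005516) = 0.06728 m/day.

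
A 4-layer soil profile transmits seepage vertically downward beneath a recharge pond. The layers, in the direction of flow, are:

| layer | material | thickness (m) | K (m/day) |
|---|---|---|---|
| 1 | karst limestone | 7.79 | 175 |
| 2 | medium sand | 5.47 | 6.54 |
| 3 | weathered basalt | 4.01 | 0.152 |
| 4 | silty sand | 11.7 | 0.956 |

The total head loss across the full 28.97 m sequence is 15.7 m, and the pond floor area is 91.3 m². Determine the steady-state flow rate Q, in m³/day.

Flow is perpendicular to layering, so the layers act in series and the equivalent K is the thickness-weighted harmonic mean.
Total thickness L = 7.79 + 5.47 + 4.01 + 11.7 = 28.97 m.
Σ(b_i/K_i) = 7.79/175 + 5.47/6.54 + 4.01/0.152 + 11.7/0.956 = 39.50 d.
K_eq = L / Σ(b_i/K_i) = 28.97 / 39.50 = 0.7334 m/day.
Q = K_eq · A · (Δh/L) = 0.7334 × 91.3 × (15.7/28.97) = 36.29 m³/day.

36.3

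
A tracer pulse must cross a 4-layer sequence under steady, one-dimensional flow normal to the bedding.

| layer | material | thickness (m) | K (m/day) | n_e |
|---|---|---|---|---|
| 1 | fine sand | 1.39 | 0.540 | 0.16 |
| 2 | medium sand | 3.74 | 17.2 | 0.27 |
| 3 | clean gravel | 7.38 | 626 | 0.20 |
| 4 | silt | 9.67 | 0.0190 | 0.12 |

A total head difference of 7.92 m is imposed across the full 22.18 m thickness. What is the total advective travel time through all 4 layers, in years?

With flow normal to the layers, continuity requires the same specific discharge q through every layer.
Σ(b_i/K_i) = 1.39/0.540 + 3.74/17.2 + 7.38/626 + 9.67/0.0190 = 511.8 d.
q = Δh / Σ(b_i/K_i) = 7.92 / 511.8 = 0.01548 m/day.
In each layer the seepage velocity is v_i = q/n_i, so the layer transit time is t_i = b_i·n_i / q:
  layer 1 (fine sand): t_1 = 1.39 × 0.16 / 0.01548 = 14.37 d
  layer 2 (medium sand): t_2 = 3.74 × 0.27 / 0.01548 = 65.25 d
  layer 3 (clean gravel): t_3 = 7.38 × 0.20 / 0.01548 = 95.37 d
  layer 4 (silt): t_4 = 9.67 × 0.12 / 0.01548 = 74.98 d
Total t = Σ t_i = 250.0 days = 0.6844 years.

0.684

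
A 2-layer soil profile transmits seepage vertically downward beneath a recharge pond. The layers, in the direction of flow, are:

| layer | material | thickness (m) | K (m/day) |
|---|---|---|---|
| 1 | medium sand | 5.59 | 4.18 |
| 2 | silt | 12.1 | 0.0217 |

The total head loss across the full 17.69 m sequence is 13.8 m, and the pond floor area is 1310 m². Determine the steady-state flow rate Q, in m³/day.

Flow is perpendicular to layering, so the layers act in series and the equivalent K is the thickness-weighted harmonic mean.
Total thickness L = 5.59 + 12.1 = 17.69 m.
Σ(b_i/K_i) = 5.59/4.18 + 12.1/0.0217 = 558.9 d.
K_eq = L / Σ(b_i/K_i) = 17.69 / 558.9 = 0.03165 m/day.
Q = K_eq · A · (Δh/L) = 0.03165 × 1310 × (13.8/17.69) = 32.34 m³/day.

32.3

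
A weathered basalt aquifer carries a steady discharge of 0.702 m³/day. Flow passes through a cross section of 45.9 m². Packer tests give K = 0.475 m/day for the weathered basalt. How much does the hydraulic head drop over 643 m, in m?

From Q = K·A·i, i = Q / (K·A) = 0.702 / (0.4750 × 45.90) = 0.03220.
Head loss Δh = i · L = 0.03220 × 643 = 20.70 m.

20.7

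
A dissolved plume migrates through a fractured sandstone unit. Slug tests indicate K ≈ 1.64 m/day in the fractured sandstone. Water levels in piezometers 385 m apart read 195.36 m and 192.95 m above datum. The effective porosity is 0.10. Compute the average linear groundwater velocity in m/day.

Hydraulic gradient i = (195.36 − 192.95) / 385 = 2.41 / 385 = 0.006260.
Darcy flux q = K · i = 1.640 × 0.006260 = 0.01027 m/day.
Seepage velocity v = q / n_e = 0.01027 / 0.10 = 0.1027 m/day.

0.103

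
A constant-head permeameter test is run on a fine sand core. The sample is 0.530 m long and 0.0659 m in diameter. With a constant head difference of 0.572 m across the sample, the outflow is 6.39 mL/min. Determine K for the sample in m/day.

Cross-sectional area A = π·(d/2)² = π × (0.0659/2)² = 0.003411 m².
Convert discharge: 6.39 mL/min = 1.065e-07 m³/s.
Darcy's law rearranged: K = Q·L / (A·Δh) = 1.065e-07 × 0.530 / (0.003411 × 0.572) = 2.893e-05 m/s = 2.500 m/day.

2.50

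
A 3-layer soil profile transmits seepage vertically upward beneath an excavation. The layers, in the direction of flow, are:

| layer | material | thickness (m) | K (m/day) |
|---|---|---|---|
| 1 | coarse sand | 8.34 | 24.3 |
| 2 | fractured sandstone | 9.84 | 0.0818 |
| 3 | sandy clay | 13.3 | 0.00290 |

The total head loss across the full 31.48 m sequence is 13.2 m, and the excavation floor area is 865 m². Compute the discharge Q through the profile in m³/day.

Flow is perpendicular to layering, so the layers act in series and the equivalent K is the thickness-weighted harmonic mean.
Total thickness L = 8.34 + 9.84 + 13.3 = 31.48 m.
Σ(b_i/K_i) = 8.34/24.3 + 9.84/0.0818 + 13.3/0.00290 = 4707 d.
K_eq = L / Σ(b_i/K_i) = 31.48 / 4707 = 0.006688 m/day.
Q = K_eq · A · (Δh/L) = 0.006688 × 865 × (13.2/31.48) = 2.426 m³/day.

2.43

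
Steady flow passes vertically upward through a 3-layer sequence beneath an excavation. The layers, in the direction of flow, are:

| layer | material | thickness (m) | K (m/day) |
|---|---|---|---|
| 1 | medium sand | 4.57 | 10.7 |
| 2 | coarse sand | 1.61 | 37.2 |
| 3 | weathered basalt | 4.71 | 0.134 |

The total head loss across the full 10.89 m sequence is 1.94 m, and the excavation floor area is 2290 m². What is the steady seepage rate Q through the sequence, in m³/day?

Flow is perpendicular to layering, so the layers act in series and the equivalent K is the thickness-weighted harmonic mean.
Total thickness L = 4.57 + 1.61 + 4.71 = 10.89 m.
Σ(b_i/K_i) = 4.57/10.7 + 1.61/37.2 + 4.71/0.134 = 35.62 d.
K_eq = L / Σ(b_i/K_i) = 10.89 / 35.62 = 0.3057 m/day.
Q = K_eq · A · (Δh/L) = 0.3057 × 2290 × (1.94/10.89) = 124.7 m³/day.

125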